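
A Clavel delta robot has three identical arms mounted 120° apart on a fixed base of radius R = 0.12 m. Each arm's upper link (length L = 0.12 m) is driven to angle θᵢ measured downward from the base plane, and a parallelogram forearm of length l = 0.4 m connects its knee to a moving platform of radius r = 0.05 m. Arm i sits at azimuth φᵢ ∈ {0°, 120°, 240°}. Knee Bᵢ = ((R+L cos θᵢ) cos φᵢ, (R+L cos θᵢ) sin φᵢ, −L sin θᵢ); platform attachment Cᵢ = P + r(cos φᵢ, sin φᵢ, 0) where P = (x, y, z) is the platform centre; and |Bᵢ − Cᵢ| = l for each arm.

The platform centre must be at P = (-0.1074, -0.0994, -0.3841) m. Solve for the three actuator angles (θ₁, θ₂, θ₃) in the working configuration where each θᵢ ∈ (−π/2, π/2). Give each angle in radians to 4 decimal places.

φ1=0.0° → target in arm frame (-0.1074, -0.0994)
  A cos θ + B sin θ = C:  0.1774·cos θ + -0.3841·sin θ = -0.1803
  √(A²+B²)=0.4231;  θ1 = -1.1381+2.0112 ≈ 0.8730
φ2=120.0° → target in arm frame (-0.0324, 0.1427)
  A cos θ + B sin θ = C:  0.1024·cos θ + -0.3841·sin θ = -0.1366
  √(A²+B²)=0.3975;  θ2 = -1.3103+1.9216 ≈ 0.6113
rotate P by −φ3: (0.1398, -0.0433, -0.3841)
  A=-0.0698, B=-0.3841, C=(l²−L²−A²−y'²−z²)/(2L)=-0.0362
  √(A²+B²)=0.3904;  θ3 = -1.7505+1.6636 ≈ -0.0870

θ₁ = 0.8730, θ₂ = 0.6113, θ₃ = -0.0870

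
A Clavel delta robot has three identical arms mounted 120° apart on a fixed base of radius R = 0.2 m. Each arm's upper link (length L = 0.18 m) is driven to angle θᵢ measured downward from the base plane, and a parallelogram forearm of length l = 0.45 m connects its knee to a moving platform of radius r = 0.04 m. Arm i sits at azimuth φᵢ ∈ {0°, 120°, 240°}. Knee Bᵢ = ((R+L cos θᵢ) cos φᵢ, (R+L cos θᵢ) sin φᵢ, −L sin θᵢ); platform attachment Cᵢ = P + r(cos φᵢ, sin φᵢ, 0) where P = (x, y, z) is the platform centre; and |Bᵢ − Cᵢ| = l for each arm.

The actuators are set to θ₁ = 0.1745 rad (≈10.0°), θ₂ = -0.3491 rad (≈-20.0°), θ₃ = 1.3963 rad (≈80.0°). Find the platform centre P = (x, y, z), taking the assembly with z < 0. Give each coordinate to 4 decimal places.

(0.0735, 0.2277, -0.3160)

centre 1 = (0.3373·cos0.0°, 0.3373·sin0.0°, -0.0313) = (0.3373, 0.0000, -0.0313)
arm 2 at φ=120.0°: ρ2 = 0.3291;  centre 2 = (-0.1646, 0.2850, 0.0616)
arm 3 at φ=240.0°: ρ3 = 0.1913;  centre 3 = (-0.0956, -0.1656, -0.1773)
eliminate P² terms by subtracting sphere 1 from 2 and 3
plane₁₂: -1.0037x+0.5701y+0.1856z = -0.0026
det = 0.8260;  x = 0.0333+-0.1271z,  y = 0.0540+-0.5494z
quadratic in z: (1.3180)z²+(0.0804)z+(-0.1062)=0, √Δ=0.7526 → z ∈ {-0.3160, 0.2550}; z = -0.3160 (taking z<0)
x = 0.0735, y = 0.2277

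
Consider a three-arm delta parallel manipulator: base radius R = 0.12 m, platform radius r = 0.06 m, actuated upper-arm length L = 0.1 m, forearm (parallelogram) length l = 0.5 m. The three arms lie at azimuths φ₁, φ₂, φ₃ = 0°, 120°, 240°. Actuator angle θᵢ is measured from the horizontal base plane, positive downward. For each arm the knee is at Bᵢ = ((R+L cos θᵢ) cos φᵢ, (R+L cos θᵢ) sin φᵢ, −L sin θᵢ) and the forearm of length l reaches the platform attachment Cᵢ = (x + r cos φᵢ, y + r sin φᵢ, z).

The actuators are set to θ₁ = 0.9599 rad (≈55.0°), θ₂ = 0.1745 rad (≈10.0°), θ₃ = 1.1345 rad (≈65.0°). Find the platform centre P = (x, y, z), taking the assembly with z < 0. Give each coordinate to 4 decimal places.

arm 1 at φ=0.0°: e+L cos θ1 = 0.1174;  S1 = (0.1174, 0.0000, -0.0819)
arm 2 at φ=120.0°: e+L cos θ2 = 0.1585;  S2 = (-0.0792, 0.1372, -0.0174)
arm 3 at φ=240.0°: e+L cos θ3 = 0.1023;  S3 = (-0.0511, -0.0886, -0.0906)
subtract pairs → two planes through P
linear system: -0.3932x+0.2745y = 0.0049−0.1291z; -0.3370x+-0.1771y = -0.0018−-0.0174z
det = 0.1621;  x = -0.0023+0.1115z,  y = 0.0147+-0.3106z
quadratic in z: (1.1089)z²+(0.1280)z+(-0.2288)=0, √Δ=1.0154 → z ∈ {-0.5156, 0.4001}; z = -0.5156 (taking z<0)
x = -0.0598, y = 0.1748

(-0.0598, 0.1748, -0.5156)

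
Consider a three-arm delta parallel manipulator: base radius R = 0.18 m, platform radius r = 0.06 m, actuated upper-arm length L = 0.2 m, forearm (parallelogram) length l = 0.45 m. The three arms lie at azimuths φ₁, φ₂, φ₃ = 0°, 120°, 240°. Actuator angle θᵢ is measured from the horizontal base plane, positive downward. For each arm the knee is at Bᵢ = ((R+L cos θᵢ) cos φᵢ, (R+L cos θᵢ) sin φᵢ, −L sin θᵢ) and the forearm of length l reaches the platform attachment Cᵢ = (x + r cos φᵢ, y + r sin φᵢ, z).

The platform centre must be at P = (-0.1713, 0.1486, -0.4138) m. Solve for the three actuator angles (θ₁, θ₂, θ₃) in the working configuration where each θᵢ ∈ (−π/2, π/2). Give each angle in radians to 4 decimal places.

rotate P by −φ1: (-0.1713, 0.1486, -0.4138)
  e−x'=0.2913;  (l²−L²−(e−x')²−y'²−z²)/2L = -0.2892
  √(A²+B²)=0.5060;  θ1 = -0.9574+2.1790 ≈ 1.2216
arm 2 (φ=120.0°): x'=0.2143, y'=0.0741
  e−x'=-0.0943;  (l²−L²−(e−x')²−y'²−z²)/2L = -0.0578
  √(A²+B²)=0.4244;  θ2 = -1.7950+1.7074 ≈ -0.0876
rotate P by −φ3: (-0.0430, -0.2227, -0.4138)
  e−x'=0.1630;  (l²−L²−(e−x')²−y'²−z²)/2L = -0.2122
  γ=atan2(-0.4138,0.1630)=-1.1955;  ψ=arccos(-0.4771)=2.0682;  θ3=γ+ψ≈0.8727

θ₁ = 1.2216, θ₂ = -0.0876, θ₃ = 0.8727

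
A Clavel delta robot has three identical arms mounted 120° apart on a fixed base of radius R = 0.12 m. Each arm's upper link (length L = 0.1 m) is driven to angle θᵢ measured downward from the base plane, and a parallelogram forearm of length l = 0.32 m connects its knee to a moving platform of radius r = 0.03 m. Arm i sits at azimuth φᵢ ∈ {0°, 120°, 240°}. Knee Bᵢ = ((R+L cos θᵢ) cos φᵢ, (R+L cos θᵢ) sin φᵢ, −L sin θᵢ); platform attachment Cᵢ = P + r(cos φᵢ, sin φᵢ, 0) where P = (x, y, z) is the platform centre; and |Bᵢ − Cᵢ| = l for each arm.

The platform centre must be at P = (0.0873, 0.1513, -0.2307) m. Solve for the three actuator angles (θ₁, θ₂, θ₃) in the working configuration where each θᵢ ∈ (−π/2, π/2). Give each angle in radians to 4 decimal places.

θ₁ = -0.3488, θ₂ = -0.3495, θ₃ = 1.3092

rotate P by −φ1: (0.0873, 0.1513, -0.2307)
  e−x'=0.0027;  (l²−L²−(e−x')²−y'²−z²)/2L = 0.0814
  γ=atan2(-0.2307,0.0027)=-1.5591;  ψ=arccos(0.3528)=1.2103;  θ1=γ+ψ≈-0.3488
rotate P by −φ2: (0.0874, -0.1513, -0.2307)
  e−x'=0.0026;  (l²−L²−(e−x')²−y'²−z²)/2L = 0.0815
  γ=atan2(-0.2307,0.0026)=-1.5594;  ψ=arccos(0.3531)=1.2099;  θ2=γ+ψ≈-0.3495
arm 3 (φ=240.0°): x'=-0.1747, y'=0.0000
  A cos θ + B sin θ = C:  0.2647·cos θ + -0.2307·sin θ = -0.1544
  γ=atan2(-0.2307,0.2647)=-0.7169;  ψ=arccos(-0.4397)=2.0261;  θ3=γ+ψ≈1.3092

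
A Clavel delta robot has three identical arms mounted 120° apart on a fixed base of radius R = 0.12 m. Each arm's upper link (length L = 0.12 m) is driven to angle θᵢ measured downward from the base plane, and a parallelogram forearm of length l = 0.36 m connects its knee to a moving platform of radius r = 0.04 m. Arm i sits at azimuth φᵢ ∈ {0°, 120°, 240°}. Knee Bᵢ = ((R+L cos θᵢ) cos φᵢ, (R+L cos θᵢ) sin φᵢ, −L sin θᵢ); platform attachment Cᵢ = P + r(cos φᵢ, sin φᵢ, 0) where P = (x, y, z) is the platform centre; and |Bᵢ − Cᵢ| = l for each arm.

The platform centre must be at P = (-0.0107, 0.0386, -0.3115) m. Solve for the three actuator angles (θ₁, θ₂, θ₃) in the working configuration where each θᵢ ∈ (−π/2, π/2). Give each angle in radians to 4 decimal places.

arm 1 (φ=0.0°): x'=-0.0107, y'=0.0386
  A cos θ + B sin θ = C:  0.0907·cos θ + -0.3115·sin θ = 0.0352
  √(A²+B²)=0.3244;  θ1 = -1.2875+1.4620 ≈ 0.1746
φ2=120.0° → target in arm frame (0.0388, -0.0100)
  A cos θ + B sin θ = C:  0.0412·cos θ + -0.3115·sin θ = 0.0682
  θ2 = atan2(B,A) + arccos(C/0.3142) = -0.0872
rotate P by −φ3: (-0.0281, -0.0286, -0.3115)
  A cos θ + B sin θ = C:  0.1081·cos θ + -0.3115·sin θ = 0.0236
  θ3 = atan2(B,A) + arccos(C/0.3297) = 0.2622

θ₁ = 0.1746, θ₂ = -0.0872, θ₃ = 0.2622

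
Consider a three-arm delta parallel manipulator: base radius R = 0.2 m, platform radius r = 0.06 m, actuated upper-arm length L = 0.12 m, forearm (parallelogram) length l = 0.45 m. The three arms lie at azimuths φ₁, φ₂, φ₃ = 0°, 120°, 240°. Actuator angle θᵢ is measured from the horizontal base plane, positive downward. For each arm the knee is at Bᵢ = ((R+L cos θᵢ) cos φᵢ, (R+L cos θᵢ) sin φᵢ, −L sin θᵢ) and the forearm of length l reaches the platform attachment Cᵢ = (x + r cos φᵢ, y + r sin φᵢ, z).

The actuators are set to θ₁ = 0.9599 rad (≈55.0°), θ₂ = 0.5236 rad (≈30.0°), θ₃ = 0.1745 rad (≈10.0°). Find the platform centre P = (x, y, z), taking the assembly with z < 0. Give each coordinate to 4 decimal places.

φ1=0.0°: virtual centre (0.2088, 0.0000, -0.0983), radius l
S2 = (0.2439·cos120.0°, 0.2439·sin120.0°, -0.0600) = (-0.1220, 0.2112, -0.0600)
φ3=240.0°: virtual centre (-0.1291, -0.2236, -0.0208), radius l
eliminate P² terms by subtracting sphere 1 from 2 and 3
linear system: -0.6616x+0.4225y = 0.0098−0.0766z; -0.6758x+-0.4472y = 0.0138−0.1549z
det = 0.5814;  x = -0.0176+0.1715z,  y = -0.0043+0.0873z
quadratic in z: (1.0370)z²+(0.1182)z+(-0.1415)=0, √Δ=0.7753 → z ∈ {-0.4308, 0.3168}; z = -0.4308 (taking z<0)
x = -0.0915, y = -0.0419

(-0.0915, -0.0419, -0.4308)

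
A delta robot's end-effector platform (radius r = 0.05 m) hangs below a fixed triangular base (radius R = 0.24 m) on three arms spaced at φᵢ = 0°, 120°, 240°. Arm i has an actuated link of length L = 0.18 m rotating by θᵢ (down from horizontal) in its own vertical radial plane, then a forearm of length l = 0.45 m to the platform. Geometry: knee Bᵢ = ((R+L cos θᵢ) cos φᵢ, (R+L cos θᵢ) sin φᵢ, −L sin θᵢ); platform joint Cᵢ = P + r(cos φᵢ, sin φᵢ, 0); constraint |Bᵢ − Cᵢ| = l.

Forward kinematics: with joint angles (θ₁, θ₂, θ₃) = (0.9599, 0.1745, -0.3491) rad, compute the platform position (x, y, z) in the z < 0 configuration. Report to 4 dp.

arm 1 at φ=0.0°: ρ1 = 0.2932;  O1 = (0.2932, 0.0000, -0.1474)
O2 = (0.3673·cos120.0°, 0.3673·sin120.0°, -0.0313) = (-0.1836, 0.3181, -0.0313)
φ3=240.0°: virtual centre (-0.1796, -0.3110, 0.0616), radius l
|O₂|²−|O₁|² = 0.0281;  |O₃|²−|O₁|² = 0.0250
linear system: -0.9538x+0.6361y = 0.0281−0.2324z; -0.9456x+-0.6221y = 0.0250−0.4180z
det = 1.1948;  x = -0.0280+0.3435z,  y = 0.0023+0.1498z
into |P−O₁|² = l²: 1.1404z² + 0.0749z + -0.0776 = 0;  Δ = 0.3595;  z = -0.2957 or 0.2300 → z<0 root = -0.2957
x = -0.1296, y = -0.0420

(-0.1296, -0.0420, -0.2957)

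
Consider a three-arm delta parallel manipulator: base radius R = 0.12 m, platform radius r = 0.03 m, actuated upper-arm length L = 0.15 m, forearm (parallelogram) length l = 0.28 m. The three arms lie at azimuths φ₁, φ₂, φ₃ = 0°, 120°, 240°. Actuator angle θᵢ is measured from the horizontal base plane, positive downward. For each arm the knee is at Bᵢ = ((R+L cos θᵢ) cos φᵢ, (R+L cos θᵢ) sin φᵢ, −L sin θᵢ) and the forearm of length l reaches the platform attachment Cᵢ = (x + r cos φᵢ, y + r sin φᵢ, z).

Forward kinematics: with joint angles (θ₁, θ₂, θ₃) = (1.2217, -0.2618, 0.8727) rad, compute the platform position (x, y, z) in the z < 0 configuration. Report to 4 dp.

(-0.1089, 0.0975, -0.2202)

φ1=0.0°: virtual centre (0.1413, 0.0000, -0.1410), radius l
arm 2 at φ=120.0°: (R−r)+L cos θ2 = 0.2349;  S2 = (-0.1174, 0.2034, 0.0388)
arm 3 at φ=240.0°: (R−r)+L cos θ3 = 0.1864;  S3 = (-0.0932, -0.1614, -0.1149)
|S₂|²−|S₁|² = 0.0168;  |S₃|²−|S₁|² = 0.0081
[-0.5175 0.4068 0.3596]·P = 0.0168;  [-0.4690 -0.3229 0.0521]·P = 0.0081
Cramer: x(z) = -0.0244+0.3836z;  y(z) = 0.0103-0.3959z
into |P−S₁|² = l²: 1.3038z² + 0.1466z + -0.0310 = 0;  Δ = 0.1829;  z = -0.2202 or 0.1078 → z<0 root = -0.2202
x = -0.1089, y = 0.0975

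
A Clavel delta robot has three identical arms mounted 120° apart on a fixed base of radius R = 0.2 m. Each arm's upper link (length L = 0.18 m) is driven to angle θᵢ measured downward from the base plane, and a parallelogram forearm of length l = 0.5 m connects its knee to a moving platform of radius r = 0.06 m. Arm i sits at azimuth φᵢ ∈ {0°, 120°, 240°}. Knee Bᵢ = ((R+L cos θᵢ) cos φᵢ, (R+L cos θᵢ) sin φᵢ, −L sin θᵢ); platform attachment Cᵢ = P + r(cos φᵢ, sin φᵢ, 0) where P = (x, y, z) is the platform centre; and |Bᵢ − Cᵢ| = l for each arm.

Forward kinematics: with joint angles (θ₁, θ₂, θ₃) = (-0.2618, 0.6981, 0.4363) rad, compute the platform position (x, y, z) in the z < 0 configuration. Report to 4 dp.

arm 1 at φ=0.0°: ρ1 = 0.3139;  S1 = (0.3139, 0.0000, 0.0466)
S2 = (0.2779·cos120.0°, 0.2779·sin120.0°, -0.1157) = (-0.1389, 0.2407, -0.1157)
φ3=240.0°: virtual centre (-0.1516, -0.2625, -0.0761), radius l
|S₂|²−|S₁|² = -0.0101;  |S₃|²−|S₁|² = -0.0030
[-0.9056 0.4813 -0.3246]·P = -0.0101;  [-0.9309 -0.5251 -0.2453]·P = -0.0030
det = 0.9235;  x = 0.0073+-0.3124z,  y = -0.0072+0.0866z
into |P−S₁|² = l²: 1.1051z² + 0.0971z + -0.1538 = 0;  Δ = 0.6892;  z = -0.4196 or 0.3317 → z<0 root = -0.4196
x = 0.1384, y = -0.0435

(0.1384, -0.0435, -0.4196)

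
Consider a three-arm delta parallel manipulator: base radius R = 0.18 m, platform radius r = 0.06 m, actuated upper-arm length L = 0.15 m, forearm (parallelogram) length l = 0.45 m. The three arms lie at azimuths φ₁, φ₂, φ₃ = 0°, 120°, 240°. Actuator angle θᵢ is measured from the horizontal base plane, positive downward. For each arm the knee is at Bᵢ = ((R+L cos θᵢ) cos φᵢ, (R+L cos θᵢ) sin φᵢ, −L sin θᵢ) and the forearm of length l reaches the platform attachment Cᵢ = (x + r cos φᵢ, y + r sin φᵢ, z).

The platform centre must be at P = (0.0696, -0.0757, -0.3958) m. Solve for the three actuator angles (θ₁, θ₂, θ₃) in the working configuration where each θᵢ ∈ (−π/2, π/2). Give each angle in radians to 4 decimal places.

arm 1 (φ=0.0°): x'=0.0696, y'=-0.0757
  A=0.0504, B=-0.3958, C=(l²−L²−A²−y'²−z²)/(2L)=0.0502
  γ=atan2(-0.3958,0.0504)=-1.4441;  ψ=arccos(0.1259)=1.4445;  θ1=γ+ψ≈0.0004
arm 2 (φ=120.0°): x'=-0.1004, y'=-0.0224
  e−x'=0.2204;  (l²−L²−(e−x')²−y'²−z²)/2L = -0.0857
  √(A²+B²)=0.4530;  θ2 = -1.0628+1.7612 ≈ 0.6984
arm 3 (φ=240.0°): x'=0.0308, y'=0.0981
  e−x'=0.0892;  (l²−L²−(e−x')²−y'²−z²)/2L = 0.0192
  θ3 = atan2(B,A) + arccos(C/0.4057) = 0.1745

θ₁ = 0.0004, θ₂ = 0.6984, θ₃ = 0.1745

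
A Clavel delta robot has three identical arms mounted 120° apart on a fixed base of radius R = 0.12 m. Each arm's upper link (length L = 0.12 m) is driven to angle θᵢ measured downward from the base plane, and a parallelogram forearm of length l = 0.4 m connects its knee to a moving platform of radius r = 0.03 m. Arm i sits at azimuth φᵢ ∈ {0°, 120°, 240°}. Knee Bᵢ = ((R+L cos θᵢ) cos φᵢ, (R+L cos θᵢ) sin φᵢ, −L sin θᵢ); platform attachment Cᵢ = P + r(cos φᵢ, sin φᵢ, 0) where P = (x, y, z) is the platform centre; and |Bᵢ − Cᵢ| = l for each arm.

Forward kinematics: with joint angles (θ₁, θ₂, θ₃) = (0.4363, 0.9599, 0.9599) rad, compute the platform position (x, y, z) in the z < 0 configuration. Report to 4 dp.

φ1=0.0°: virtual centre (0.1988, 0.0000, -0.0507), radius l
centre 2 = (0.1588·cos120.0°, 0.1588·sin120.0°, -0.0983) = (-0.0794, 0.1376, -0.0983)
arm 3 at φ=240.0°: ρ3 = 0.1588;  centre 3 = (-0.0794, -0.1376, -0.0983)
|centre ₂|²−|centre ₁|² = -0.0072;  |centre ₃|²−|centre ₁|² = -0.0072
linear system: -0.5563x+0.2751y = -0.0072−-0.0952z; -0.5563x+-0.2751y = -0.0072−-0.0952z
Cramer: x(z) = 0.0129-0.1711z;  y(z) = 0.0000+0.0000z
sphere 1 gives Az²+Bz+C=0 with A=1.0293, B=0.1650, C=-0.1229;  B²−4AC=0.5332;  roots -0.4349, 0.2746;  negative root z = -0.4349
x = 0.0873, y = 0.0000

(0.0873, 0.0000, -0.4349)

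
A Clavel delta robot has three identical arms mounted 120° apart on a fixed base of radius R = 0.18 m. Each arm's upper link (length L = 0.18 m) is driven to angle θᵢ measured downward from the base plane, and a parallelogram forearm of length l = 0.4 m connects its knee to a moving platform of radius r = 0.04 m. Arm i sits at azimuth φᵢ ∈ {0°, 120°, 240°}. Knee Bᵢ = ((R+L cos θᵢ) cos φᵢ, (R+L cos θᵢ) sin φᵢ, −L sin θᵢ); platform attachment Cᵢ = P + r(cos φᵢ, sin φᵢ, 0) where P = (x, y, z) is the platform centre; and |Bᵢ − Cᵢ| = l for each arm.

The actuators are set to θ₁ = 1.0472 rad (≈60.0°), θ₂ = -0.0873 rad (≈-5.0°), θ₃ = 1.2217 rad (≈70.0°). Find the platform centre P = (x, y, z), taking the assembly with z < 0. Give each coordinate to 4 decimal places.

φ1=0.0°: virtual centre (0.2300, 0.0000, -0.1559), radius l
arm 2 at φ=120.0°: (R−r)+L cos θ2 = 0.3193;  S2 = (-0.1597, 0.2765, 0.0157)
S3 = (0.2016·cos240.0°, 0.2016·sin240.0°, -0.1691) = (-0.1008, -0.1746, -0.1691)
|S₂|²−|S₁|² = 0.0250;  |S₃|²−|S₁|² = -0.0080
linear system: -0.7793x+0.5531y = 0.0250−0.3432z; -0.6616x+-0.3491y = -0.0080−-0.0265z
det = 0.6380;  x = -0.0068+0.1648z,  y = 0.0357+-0.3882z
into |P−S₁|² = l²: 1.1779z² + 0.2060z + -0.0784 = 0;  Δ = 0.4117;  z = -0.3598 or 0.1849 → z<0 root = -0.3598
x = -0.0661, y = 0.1754

(-0.0661, 0.1754, -0.3598)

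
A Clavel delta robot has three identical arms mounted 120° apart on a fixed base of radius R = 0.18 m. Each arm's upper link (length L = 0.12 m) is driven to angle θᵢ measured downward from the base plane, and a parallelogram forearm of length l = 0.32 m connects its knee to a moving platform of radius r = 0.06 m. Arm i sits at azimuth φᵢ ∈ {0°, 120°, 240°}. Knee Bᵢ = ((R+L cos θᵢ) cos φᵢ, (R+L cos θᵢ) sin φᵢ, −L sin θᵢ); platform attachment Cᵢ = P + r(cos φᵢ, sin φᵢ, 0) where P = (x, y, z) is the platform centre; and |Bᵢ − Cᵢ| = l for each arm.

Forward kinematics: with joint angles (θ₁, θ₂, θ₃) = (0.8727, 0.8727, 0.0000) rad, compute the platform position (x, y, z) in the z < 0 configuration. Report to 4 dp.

(-0.0461, -0.0799, -0.2839)

φ1=0.0°: virtual centre (0.1971, 0.0000, -0.0919), radius l
φ2=120.0°: virtual centre (-0.0986, 0.1707, -0.0919), radius l
S3 = (0.2400·cos240.0°, 0.2400·sin240.0°, 0.0000) = (-0.1200, -0.2078, 0.0000)
eliminate P² terms by subtracting sphere 1 from 2 and 3
plane₁₂: -0.5914x+0.3414y+0.0000z = 0.0000
Cramer: x(z) = -0.0076+0.1358z;  y(z) = -0.0132+0.2351z
quadratic in z: (1.0737)z²+(0.1221)z+(-0.0519)=0, √Δ=0.4875 → z ∈ {-0.2839, 0.1702}; z = -0.2839 (taking z<0)
x = -0.0461, y = -0.0799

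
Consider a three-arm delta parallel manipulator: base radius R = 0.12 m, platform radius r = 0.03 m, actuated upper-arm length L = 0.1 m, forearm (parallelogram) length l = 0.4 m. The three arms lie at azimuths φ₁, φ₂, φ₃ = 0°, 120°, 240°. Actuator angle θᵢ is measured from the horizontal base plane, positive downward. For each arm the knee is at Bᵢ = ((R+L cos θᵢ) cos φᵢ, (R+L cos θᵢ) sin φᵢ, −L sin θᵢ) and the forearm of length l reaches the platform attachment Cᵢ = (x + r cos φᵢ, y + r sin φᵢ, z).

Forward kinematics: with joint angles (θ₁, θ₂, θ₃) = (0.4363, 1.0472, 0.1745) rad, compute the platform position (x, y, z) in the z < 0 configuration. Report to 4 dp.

(0.0293, -0.1139, -0.3946)

φ1=0.0°: virtual centre (0.1806, 0.0000, -0.0423), radius l
arm 2 at φ=120.0°: e+L cos θ2 = 0.1400;  centre 2 = (-0.0700, 0.1212, -0.0866)
centre 3 = (0.1885·cos240.0°, 0.1885·sin240.0°, -0.0174) = (-0.0942, -0.1632, -0.0174)
eliminate P² terms by subtracting sphere 1 from 2 and 3
linear system: -0.5013x+0.2425y = -0.0073−-0.0887z; -0.5497x+-0.3265y = 0.0014−0.0498z
det = 0.2969;  x = 0.0069+-0.0568z,  y = -0.0159+0.2482z
quadratic in z: (1.0649)z²+(0.0964)z+(-0.1278)=0, √Δ=0.7440 → z ∈ {-0.3946, 0.3041}; z = -0.3946 (taking z<0)
x = 0.0293, y = -0.1139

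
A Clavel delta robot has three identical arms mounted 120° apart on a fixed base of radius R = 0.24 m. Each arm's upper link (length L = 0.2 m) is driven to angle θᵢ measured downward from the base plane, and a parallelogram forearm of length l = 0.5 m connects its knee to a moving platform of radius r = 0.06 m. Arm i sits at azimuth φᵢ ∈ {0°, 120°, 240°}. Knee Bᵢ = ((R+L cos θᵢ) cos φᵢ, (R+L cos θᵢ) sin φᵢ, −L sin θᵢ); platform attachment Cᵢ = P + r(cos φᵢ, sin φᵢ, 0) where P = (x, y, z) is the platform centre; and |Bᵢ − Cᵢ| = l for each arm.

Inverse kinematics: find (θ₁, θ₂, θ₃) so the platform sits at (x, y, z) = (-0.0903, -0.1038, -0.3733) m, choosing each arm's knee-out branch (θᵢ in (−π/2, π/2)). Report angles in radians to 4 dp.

θ₁ = 0.6983, θ₂ = 0.5235, θ₃ = -0.3488

arm 1 (φ=0.0°): x'=-0.0903, y'=-0.1038
  e−x'=0.2703;  (l²−L²−(e−x')²−y'²−z²)/2L = -0.0330
  √(A²+B²)=0.4609;  θ1 = -0.9441+1.6424 ≈ 0.6983
φ2=120.0° → target in arm frame (-0.0447, 0.1301)
  e−x'=0.2247;  (l²−L²−(e−x')²−y'²−z²)/2L = 0.0080
  γ=atan2(-0.3733,0.2247)=-1.0289;  ψ=arccos(0.0184)=1.5524;  θ2=γ+ψ≈0.5235
rotate P by −φ3: (0.1350, -0.0263, -0.3733)
  A cos θ + B sin θ = C:  0.0450·cos θ + -0.3733·sin θ = 0.1698
  θ3 = atan2(B,A) + arccos(C/0.3760) = -0.3488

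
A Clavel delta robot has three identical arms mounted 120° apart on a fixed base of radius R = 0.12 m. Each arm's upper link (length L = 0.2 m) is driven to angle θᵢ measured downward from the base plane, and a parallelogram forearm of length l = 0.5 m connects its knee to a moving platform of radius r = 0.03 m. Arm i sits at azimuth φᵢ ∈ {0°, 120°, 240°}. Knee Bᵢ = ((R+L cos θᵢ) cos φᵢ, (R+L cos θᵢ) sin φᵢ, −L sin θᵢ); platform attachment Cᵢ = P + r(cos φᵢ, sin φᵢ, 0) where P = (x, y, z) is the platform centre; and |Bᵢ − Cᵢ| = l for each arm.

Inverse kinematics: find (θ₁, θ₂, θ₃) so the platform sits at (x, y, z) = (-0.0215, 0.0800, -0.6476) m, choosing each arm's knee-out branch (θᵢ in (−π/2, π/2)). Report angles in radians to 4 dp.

φ1=0.0° → target in arm frame (-0.0215, 0.0800)
  A cos θ + B sin θ = C:  0.1115·cos θ + -0.6476·sin θ = -0.5705
  γ=atan2(-0.6476,0.1115)=-1.4003;  ψ=arccos(-0.8682)=2.6224;  θ1=γ+ψ≈1.2221
rotate P by −φ2: (0.0800, -0.0214, -0.6476)
  A cos θ + B sin θ = C:  0.0100·cos θ + -0.6476·sin θ = -0.5249
  γ=atan2(-0.6476,0.0100)=-1.5554;  ψ=arccos(-0.8104)=2.5156;  θ2=γ+ψ≈0.9602
rotate P by −φ3: (-0.0585, -0.0586, -0.6476)
  A=0.1485, B=-0.6476, C=(l²−L²−A²−y'²−z²)/(2L)=-0.5872
  γ=atan2(-0.6476,0.1485)=-1.3453;  ψ=arccos(-0.8838)=2.6547;  θ3=γ+ψ≈1.3094

θ₁ = 1.2221, θ₂ = 0.9602, θ₃ = 1.3094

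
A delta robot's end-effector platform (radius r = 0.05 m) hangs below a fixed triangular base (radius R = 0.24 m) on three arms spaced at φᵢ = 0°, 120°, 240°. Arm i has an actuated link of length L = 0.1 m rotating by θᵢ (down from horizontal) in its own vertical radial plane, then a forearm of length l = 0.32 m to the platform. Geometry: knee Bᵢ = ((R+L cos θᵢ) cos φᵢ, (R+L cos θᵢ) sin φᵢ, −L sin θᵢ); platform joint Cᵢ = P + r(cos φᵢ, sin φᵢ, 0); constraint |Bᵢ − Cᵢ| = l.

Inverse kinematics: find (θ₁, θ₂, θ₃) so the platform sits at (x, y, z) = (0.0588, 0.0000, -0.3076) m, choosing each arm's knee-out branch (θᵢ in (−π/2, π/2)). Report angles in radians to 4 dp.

arm 1 (φ=0.0°): x'=0.0588, y'=0.0000
  A cos θ + B sin θ = C:  0.1312·cos θ + -0.3076·sin θ = -0.0972
  θ1 = atan2(B,A) + arccos(C/0.3344) = 0.6979
rotate P by −φ2: (-0.0294, -0.0509, -0.3076)
  A=0.2194, B=-0.3076, C=(l²−L²−A²−y'²−z²)/(2L)=-0.2647
  γ=atan2(-0.3076,0.2194)=-0.9512;  ψ=arccos(-0.7007)=2.3471;  θ2=γ+ψ≈1.3959
rotate P by −φ3: (-0.0294, 0.0509, -0.3076)
  A=0.2194, B=-0.3076, C=(l²−L²−A²−y'²−z²)/(2L)=-0.2647
  γ=atan2(-0.3076,0.2194)=-0.9512;  ψ=arccos(-0.7007)=2.3471;  θ3=γ+ψ≈1.3959

θ₁ = 0.6979, θ₂ = 1.3959, θ₃ = 1.3959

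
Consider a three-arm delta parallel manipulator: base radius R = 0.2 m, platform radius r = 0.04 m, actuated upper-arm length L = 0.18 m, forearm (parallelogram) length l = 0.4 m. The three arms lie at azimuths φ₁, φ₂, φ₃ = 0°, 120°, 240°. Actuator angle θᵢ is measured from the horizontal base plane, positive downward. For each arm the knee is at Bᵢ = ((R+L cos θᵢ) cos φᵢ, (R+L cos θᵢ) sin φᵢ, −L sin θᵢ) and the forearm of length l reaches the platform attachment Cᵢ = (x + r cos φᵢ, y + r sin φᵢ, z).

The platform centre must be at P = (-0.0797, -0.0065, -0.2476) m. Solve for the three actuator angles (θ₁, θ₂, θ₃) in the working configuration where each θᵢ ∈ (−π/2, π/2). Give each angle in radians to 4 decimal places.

arm 1 (φ=0.0°): x'=-0.0797, y'=-0.0065
  A=0.2397, B=-0.2476, C=(l²−L²−A²−y'²−z²)/(2L)=0.0244
  γ=atan2(-0.2476,0.2397)=-0.8016;  ψ=arccos(0.0709)=1.4998;  θ1=γ+ψ≈0.6982
arm 2 (φ=120.0°): x'=0.0342, y'=0.0723
  A=0.1258, B=-0.2476, C=(l²−L²−A²−y'²−z²)/(2L)=0.1257
  γ=atan2(-0.2476,0.1258)=-1.1008;  ψ=arccos(0.4526)=1.1011;  θ2=γ+ψ≈0.0003
arm 3 (φ=240.0°): x'=0.0455, y'=-0.0658
  A=0.1145, B=-0.2476, C=(l²−L²−A²−y'²−z²)/(2L)=0.1357
  γ=atan2(-0.2476,0.1145)=-1.1376;  ψ=arccos(0.4974)=1.0501;  θ3=γ+ψ≈-0.0874

θ₁ = 0.6982, θ₂ = 0.0003, θ₃ = -0.0874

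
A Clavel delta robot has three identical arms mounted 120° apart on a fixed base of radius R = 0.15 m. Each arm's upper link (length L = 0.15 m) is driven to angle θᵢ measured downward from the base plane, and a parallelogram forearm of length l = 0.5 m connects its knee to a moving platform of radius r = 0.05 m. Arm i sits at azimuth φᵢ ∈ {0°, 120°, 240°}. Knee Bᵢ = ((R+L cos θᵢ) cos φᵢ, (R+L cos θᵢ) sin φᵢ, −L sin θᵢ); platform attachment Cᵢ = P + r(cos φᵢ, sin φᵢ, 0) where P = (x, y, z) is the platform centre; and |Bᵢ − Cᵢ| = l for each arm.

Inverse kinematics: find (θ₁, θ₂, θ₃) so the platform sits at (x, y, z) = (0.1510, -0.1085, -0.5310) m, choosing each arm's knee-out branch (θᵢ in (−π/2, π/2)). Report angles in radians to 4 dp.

θ₁ = 0.3489, θ₂ = 1.3088, θ₃ = 0.7854

arm 1 (φ=0.0°): x'=0.1510, y'=-0.1085
  A=-0.0510, B=-0.5310, C=(l²−L²−A²−y'²−z²)/(2L)=-0.2294
  √(A²+B²)=0.5334;  θ1 = -1.6665+2.0154 ≈ 0.3489
φ2=120.0° → target in arm frame (-0.1695, -0.0765)
  A=0.2695, B=-0.5310, C=(l²−L²−A²−y'²−z²)/(2L)=-0.4431
  θ2 = atan2(B,A) + arccos(C/0.5955) = 1.3088
φ3=240.0° → target in arm frame (0.0185, 0.1850)
  A cos θ + B sin θ = C:  0.0815·cos θ + -0.5310·sin θ = -0.3178
  θ3 = atan2(B,A) + arccos(C/0.5372) = 0.7854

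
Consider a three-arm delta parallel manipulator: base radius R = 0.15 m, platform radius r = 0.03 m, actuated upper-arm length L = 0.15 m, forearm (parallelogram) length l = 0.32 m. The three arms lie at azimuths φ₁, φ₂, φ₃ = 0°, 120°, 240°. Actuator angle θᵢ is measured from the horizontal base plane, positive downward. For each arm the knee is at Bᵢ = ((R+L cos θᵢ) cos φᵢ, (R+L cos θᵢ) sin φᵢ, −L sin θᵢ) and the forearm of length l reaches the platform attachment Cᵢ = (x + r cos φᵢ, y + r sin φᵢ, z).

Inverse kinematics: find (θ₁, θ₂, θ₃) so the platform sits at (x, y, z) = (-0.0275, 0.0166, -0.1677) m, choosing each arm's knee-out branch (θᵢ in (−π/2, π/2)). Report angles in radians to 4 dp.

θ₁ = 0.2614, θ₂ = -0.3488, θ₃ = -0.0001

rotate P by −φ1: (-0.0275, 0.0166, -0.1677)
  e−x'=0.1475;  (l²−L²−(e−x')²−y'²−z²)/2L = 0.0991
  √(A²+B²)=0.2233;  θ1 = -0.8494+1.1108 ≈ 0.2614
φ2=120.0° → target in arm frame (0.0281, 0.0155)
  e−x'=0.0919;  (l²−L²−(e−x')²−y'²−z²)/2L = 0.1437
  √(A²+B²)=0.1912;  θ2 = -1.0696+0.7209 ≈ -0.3488
arm 3 (φ=240.0°): x'=-0.0006, y'=-0.0321
  A cos θ + B sin θ = C:  0.1206·cos θ + -0.1677·sin θ = 0.1206
  θ3 = atan2(B,A) + arccos(C/0.2066) = -0.0001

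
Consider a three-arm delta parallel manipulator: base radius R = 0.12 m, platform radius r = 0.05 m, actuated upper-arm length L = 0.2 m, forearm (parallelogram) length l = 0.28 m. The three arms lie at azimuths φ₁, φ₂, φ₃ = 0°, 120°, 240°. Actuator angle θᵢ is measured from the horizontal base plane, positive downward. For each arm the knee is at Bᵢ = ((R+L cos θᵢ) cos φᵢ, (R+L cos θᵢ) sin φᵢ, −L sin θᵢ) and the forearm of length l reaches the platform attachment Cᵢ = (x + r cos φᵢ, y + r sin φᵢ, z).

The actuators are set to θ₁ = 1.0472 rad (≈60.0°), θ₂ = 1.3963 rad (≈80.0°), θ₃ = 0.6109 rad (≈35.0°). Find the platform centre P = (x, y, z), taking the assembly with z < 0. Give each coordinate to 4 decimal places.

φ1=0.0°: virtual centre (0.1700, 0.0000, -0.1732), radius l
arm 2 at φ=120.0°: ρ2 = 0.1047;  centre 2 = (-0.0524, 0.0907, -0.1970)
φ3=240.0°: virtual centre (-0.1169, -0.2025, -0.1147), radius l
subtract pairs → two planes through P
[-0.4447 0.1814 -0.0475]·P = -0.0091;  [-0.5738 -0.4050 0.1170]·P = 0.0089
det = 0.2842;  x = 0.0073+0.0069z,  y = -0.0324+0.2790z
quadratic in z: (1.0779)z²+(0.3261)z+(-0.0209)=0, √Δ=0.4431 → z ∈ {-0.3568, 0.0543}; z = -0.3568 (taking z<0)
x = 0.0048, y = -0.1320

(0.0048, -0.1320, -0.3568)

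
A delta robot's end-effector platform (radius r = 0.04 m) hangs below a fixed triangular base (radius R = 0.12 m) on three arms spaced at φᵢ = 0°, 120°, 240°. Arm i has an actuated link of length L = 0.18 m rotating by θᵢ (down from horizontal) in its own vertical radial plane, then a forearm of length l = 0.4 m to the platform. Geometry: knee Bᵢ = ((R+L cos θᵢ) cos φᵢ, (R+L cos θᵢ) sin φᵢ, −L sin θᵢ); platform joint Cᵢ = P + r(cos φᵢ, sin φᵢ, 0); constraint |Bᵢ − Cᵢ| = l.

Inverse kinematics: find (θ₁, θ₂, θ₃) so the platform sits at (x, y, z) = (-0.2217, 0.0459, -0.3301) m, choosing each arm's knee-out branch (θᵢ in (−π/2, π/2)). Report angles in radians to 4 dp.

rotate P by −φ1: (-0.2217, 0.0459, -0.3301)
  e−x'=0.3017;  (l²−L²−(e−x')²−y'²−z²)/2L = -0.2069
  θ1 = atan2(B,A) + arccos(C/0.4472) = 1.2215
rotate P by −φ2: (0.1506, 0.1690, -0.3301)
  A cos θ + B sin θ = C:  -0.0706·cos θ + -0.3301·sin θ = -0.0415
  γ=atan2(-0.3301,-0.0706)=-1.7815;  ψ=arccos(-0.1228)=1.6939;  θ2=γ+ψ≈-0.0876
rotate P by −φ3: (0.0711, -0.2149, -0.3301)
  A cos θ + B sin θ = C:  0.0089·cos θ + -0.3301·sin θ = -0.0768
  γ=atan2(-0.3301,0.0089)=-1.5438;  ψ=arccos(-0.2326)=1.8055;  θ3=γ+ψ≈0.2617

θ₁ = 1.2215, θ₂ = -0.0876, θ₃ = 0.2617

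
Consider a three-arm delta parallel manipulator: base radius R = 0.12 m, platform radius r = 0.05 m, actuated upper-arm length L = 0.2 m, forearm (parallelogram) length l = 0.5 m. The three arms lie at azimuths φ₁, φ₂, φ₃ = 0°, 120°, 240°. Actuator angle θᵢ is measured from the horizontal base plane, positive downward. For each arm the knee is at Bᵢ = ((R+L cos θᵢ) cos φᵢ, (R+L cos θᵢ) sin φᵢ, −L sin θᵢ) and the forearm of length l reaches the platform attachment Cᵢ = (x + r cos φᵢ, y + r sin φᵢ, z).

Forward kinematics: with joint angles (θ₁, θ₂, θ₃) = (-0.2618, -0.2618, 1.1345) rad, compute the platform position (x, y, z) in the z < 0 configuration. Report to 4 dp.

(0.1574, 0.2726, -0.3538)

φ1=0.0°: virtual centre (0.2632, 0.0000, 0.0518), radius l
arm 2 at φ=120.0°: ρ2 = 0.2632;  centre 2 = (-0.1316, 0.2279, 0.0518)
arm 3 at φ=240.0°: ρ3 = 0.1545;  centre 3 = (-0.0773, -0.1338, -0.1813)
subtract pairs → two planes through P
plane₁₂: -0.7896x+0.4559y+0.0000z = 0.0000
Cramer: x(z) = 0.0133-0.4072z;  y(z) = 0.0230-0.7054z
sphere 1 gives Az²+Bz+C=0 with A=1.6634, B=0.0675, C=-0.1843;  B²−4AC=1.2311;  roots -0.3538, 0.3132;  negative root z = -0.3538
x = 0.1574, y = 0.2726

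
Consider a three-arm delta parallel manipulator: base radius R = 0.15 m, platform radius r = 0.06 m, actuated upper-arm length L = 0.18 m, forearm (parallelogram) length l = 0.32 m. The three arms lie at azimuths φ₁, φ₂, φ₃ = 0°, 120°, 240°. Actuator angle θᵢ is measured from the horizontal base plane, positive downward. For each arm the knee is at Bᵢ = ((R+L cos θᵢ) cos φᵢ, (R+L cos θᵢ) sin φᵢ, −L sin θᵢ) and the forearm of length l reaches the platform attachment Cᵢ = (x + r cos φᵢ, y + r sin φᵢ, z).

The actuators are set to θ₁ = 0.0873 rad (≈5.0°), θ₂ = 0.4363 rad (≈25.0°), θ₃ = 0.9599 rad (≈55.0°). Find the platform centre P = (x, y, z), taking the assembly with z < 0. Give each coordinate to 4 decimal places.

arm 1 at φ=0.0°: ρ1 = 0.2693;  S1 = (0.2693, 0.0000, -0.0157)
S2 = (0.2531·cos120.0°, 0.2531·sin120.0°, -0.0761) = (-0.1266, 0.2192, -0.0761)
φ3=240.0°: virtual centre (-0.0966, -0.1674, -0.1474), radius l
eliminate P² terms by subtracting sphere 1 from 2 and 3
plane₁₂: -0.7918x+0.4384y+-0.1207z = -0.0029
det = 0.5859;  x = 0.0119+-0.2662z,  y = 0.0149+-0.2053z
sphere 1 gives Az²+Bz+C=0 with A=1.1130, B=0.1623, C=-0.0357;  B²−4AC=0.1852;  roots -0.2662, 0.1204;  negative root z = -0.2662
x = 0.0828, y = 0.0695

(0.0828, 0.0695, -0.2662)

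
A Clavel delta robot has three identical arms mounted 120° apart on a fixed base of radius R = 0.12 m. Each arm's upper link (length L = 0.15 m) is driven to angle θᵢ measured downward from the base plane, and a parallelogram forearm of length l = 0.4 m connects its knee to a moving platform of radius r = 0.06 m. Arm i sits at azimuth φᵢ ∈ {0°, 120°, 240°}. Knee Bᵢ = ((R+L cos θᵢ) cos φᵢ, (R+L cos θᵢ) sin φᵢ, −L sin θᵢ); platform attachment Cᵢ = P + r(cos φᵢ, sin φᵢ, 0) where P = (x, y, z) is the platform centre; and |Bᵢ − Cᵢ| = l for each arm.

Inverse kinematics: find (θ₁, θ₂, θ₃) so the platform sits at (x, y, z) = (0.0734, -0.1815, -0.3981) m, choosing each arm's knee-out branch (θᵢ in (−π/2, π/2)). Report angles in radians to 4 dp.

θ₁ = 0.4362, θ₂ = 1.2217, θ₃ = 0.2620

φ1=0.0° → target in arm frame (0.0734, -0.1815)
  e−x'=-0.0134;  (l²−L²−(e−x')²−y'²−z²)/2L = -0.1804
  γ=atan2(-0.3981,-0.0134)=-1.6044;  ψ=arccos(-0.4528)=2.0407;  θ1=γ+ψ≈0.4362
arm 2 (φ=120.0°): x'=-0.1939, y'=0.0272
  A cos θ + B sin θ = C:  0.2539·cos θ + -0.3981·sin θ = -0.2873
  √(A²+B²)=0.4722;  θ2 = -1.0031+2.2248 ≈ 1.2217
rotate P by −φ3: (0.1205, 0.1543, -0.3981)
  A=-0.0605, B=-0.3981, C=(l²−L²−A²−y'²−z²)/(2L)=-0.1615
  √(A²+B²)=0.4027;  θ3 = -1.7216+1.9835 ≈ 0.2620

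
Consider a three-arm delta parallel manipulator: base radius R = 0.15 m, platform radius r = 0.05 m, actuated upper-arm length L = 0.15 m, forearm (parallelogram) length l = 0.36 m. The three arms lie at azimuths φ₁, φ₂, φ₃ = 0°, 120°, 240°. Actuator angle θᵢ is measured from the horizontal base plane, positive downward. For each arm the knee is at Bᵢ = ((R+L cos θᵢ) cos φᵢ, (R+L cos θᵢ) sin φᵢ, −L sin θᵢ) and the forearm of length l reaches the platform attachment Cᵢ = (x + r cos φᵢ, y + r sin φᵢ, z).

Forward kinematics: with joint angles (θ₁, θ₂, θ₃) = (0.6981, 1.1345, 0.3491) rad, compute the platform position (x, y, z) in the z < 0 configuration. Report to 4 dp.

centre 1 = (0.2149·cos0.0°, 0.2149·sin0.0°, -0.0964) = (0.2149, 0.0000, -0.0964)
φ2=120.0°: virtual centre (-0.0817, 0.1415, -0.1359), radius l
arm 3 at φ=240.0°: ρ3 = 0.2410;  centre 3 = (-0.1205, -0.2087, -0.0513)
subtract pairs → two planes through P
linear system: -0.5932x+0.2830y = -0.0103−-0.0791z; -0.6708x+-0.4173y = 0.0052−0.0902z
Cramer: x(z) = 0.0065-0.0171z;  y(z) = -0.0229+0.2436z
into |P−centre ₁|² = l²: 1.0596z² + 0.1888z + -0.0763 = 0;  Δ = 0.3592;  z = -0.3719 or 0.1937 → z<0 root = -0.3719
x = 0.0128, y = -0.1135

(0.0128, -0.1135, -0.3719)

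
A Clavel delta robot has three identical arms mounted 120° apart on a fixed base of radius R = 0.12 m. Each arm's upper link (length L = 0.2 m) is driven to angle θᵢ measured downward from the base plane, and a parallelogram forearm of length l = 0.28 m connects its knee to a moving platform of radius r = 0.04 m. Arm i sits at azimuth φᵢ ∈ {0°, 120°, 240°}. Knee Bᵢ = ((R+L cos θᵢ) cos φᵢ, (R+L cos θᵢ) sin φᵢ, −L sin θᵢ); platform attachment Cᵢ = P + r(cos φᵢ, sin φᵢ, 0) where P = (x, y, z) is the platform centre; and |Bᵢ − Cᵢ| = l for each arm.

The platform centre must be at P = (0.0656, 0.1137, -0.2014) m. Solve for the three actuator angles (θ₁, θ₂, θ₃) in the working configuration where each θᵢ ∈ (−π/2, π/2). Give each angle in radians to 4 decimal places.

rotate P by −φ1: (0.0656, 0.1137, -0.2014)
  e−x'=0.0144;  (l²−L²−(e−x')²−y'²−z²)/2L = -0.0382
  √(A²+B²)=0.2019;  θ1 = -1.4994+1.7613 ≈ 0.2619
rotate P by −φ2: (0.0657, -0.1137, -0.2014)
  A cos θ + B sin θ = C:  0.0143·cos θ + -0.2014·sin θ = -0.0382
  √(A²+B²)=0.2019;  θ2 = -1.4997+1.7612 ≈ 0.2615
rotate P by −φ3: (-0.1313, 0.0000, -0.2014)
  A=0.2113, B=-0.2014, C=(l²−L²−A²−y'²−z²)/(2L)=-0.1170
  √(A²+B²)=0.2919;  θ3 = -0.7615+1.9832 ≈ 1.2217

θ₁ = 0.2619, θ₂ = 0.2615, θ₃ = 1.2217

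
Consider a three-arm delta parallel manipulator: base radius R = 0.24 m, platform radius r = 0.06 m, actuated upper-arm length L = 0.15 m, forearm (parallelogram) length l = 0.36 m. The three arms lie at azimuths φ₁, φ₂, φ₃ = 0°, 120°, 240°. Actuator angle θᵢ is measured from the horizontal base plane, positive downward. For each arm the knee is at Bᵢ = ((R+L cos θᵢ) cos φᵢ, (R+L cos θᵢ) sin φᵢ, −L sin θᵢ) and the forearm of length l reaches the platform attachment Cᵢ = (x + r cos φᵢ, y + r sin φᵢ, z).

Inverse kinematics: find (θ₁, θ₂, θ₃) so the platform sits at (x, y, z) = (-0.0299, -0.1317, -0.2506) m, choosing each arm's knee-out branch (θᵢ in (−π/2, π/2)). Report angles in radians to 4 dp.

θ₁ = 0.8725, θ₂ = 1.2218, θ₃ = -0.3493

rotate P by −φ1: (-0.0299, -0.1317, -0.2506)
  A=0.2099, B=-0.2506, C=(l²−L²−A²−y'²−z²)/(2L)=-0.0570
  γ=atan2(-0.2506,0.2099)=-0.8736;  ψ=arccos(-0.1744)=1.7461;  θ1=γ+ψ≈0.8725
rotate P by −φ2: (-0.0991, 0.0917, -0.2506)
  e−x'=0.2791;  (l²−L²−(e−x')²−y'²−z²)/2L = -0.1401
  √(A²+B²)=0.3751;  θ2 = -0.7316+1.9535 ≈ 1.2218
rotate P by −φ3: (0.1290, 0.0400, -0.2506)
  A cos θ + B sin θ = C:  0.0510·cos θ + -0.2506·sin θ = 0.1337
  γ=atan2(-0.2506,0.0510)=-1.3700;  ψ=arccos(0.5227)=1.0208;  θ3=γ+ψ≈-0.3493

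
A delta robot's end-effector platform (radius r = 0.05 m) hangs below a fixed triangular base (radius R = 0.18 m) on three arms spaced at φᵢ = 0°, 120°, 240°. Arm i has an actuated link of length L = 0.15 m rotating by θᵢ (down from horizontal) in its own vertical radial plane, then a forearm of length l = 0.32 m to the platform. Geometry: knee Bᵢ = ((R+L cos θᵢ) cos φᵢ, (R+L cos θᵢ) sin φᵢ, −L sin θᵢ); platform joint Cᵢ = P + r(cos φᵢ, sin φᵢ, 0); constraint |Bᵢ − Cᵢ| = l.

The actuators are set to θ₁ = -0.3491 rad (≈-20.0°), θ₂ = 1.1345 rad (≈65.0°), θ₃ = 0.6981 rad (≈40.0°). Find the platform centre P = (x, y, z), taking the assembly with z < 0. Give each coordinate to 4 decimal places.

φ1=0.0°: virtual centre (0.2710, 0.0000, 0.0513), radius l
S2 = (0.1934·cos120.0°, 0.1934·sin120.0°, -0.1359) = (-0.0967, 0.1675, -0.1359)
arm 3 at φ=240.0°: ρ3 = 0.2449;  S3 = (-0.1225, -0.2121, -0.0964)
eliminate P² terms by subtracting sphere 1 from 2 and 3
plane₁₂: -0.7353x+0.3350y+-0.3745z = -0.0202
Cramer: x(z) = 0.0188-0.4480z;  y(z) = -0.0189+0.1346z
quadratic in z: (1.2188)z²+(0.1182)z+(-0.0358)=0, √Δ=0.4344 → z ∈ {-0.2267, 0.1297}; z = -0.2267 (taking z<0)
x = 0.1204, y = -0.0494

(0.1204, -0.0494, -0.2267)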